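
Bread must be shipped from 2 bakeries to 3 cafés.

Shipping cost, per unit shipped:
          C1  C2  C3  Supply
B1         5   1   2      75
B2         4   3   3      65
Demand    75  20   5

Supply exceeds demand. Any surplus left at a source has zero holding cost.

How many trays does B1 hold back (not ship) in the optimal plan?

Minimum-cost shipments:
  B1–C1: 10 trays
  B1–C2: 20 trays
  B1–C3: 5 trays
  B2–C1: 65 trays
Total cost = 340.
B1 ships 35 of its 75, leaving 40.

40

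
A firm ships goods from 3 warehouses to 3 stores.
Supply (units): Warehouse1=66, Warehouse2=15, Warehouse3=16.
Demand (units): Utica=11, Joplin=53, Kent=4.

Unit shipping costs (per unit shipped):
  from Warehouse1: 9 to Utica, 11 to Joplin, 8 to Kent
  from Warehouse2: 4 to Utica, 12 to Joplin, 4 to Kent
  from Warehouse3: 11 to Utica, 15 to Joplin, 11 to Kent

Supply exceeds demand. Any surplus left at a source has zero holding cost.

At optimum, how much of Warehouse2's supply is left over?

0

An optimal plan:
  Warehouse1–Joplin: 53 × 11 = 583
  Warehouse2–Utica: 11 × 4 = 44
  Warehouse2–Kent: 4 × 4 = 16
Total cost = 643.
Warehouse2 ships 15 of its 15, leaving 0.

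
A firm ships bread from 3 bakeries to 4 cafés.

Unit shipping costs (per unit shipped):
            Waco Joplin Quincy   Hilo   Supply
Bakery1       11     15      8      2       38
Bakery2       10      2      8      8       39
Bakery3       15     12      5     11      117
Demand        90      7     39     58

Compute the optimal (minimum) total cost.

1695

An optimal shipping plan:
  Bakery1→Hilo: 38 trays
  Bakery2→Waco: 32 trays
  Bakery2→Joplin: 7 trays
  Bakery3→Waco: 58 trays
  Bakery3→Quincy: 39 trays
  Bakery3→Hilo: 20 trays
Total cost = 1695.
(Supply check: Bakery1 ships 38; Bakery2 ships 39; Bakery3 ships 117.)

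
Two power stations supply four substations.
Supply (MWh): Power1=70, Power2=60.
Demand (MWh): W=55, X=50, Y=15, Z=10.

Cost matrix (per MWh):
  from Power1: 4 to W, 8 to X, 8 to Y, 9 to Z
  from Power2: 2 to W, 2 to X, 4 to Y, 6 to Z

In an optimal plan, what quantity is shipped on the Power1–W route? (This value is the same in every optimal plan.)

Solving gives:
  Power1 to W: 55 × 4 = 220
  Power1 to Y: 5 × 8 = 40
  Power1 to Z: 10 × 9 = 90
  Power2 to X: 50 × 2 = 100
  Power2 to Y: 10 × 4 = 40
Total cost = 490.
So Power1→W carries 55 MWh.

55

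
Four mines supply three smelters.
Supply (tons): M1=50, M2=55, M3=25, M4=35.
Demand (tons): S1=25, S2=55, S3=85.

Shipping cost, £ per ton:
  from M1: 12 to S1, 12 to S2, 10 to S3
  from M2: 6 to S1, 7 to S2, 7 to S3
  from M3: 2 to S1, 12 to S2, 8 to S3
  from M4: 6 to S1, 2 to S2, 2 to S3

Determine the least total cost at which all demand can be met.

One minimum-cost allocation:
  M1 to S3: 50 × £10 = £500
  M2 to S2: 55 × £7 = £385
  M3 to S1: 25 × £2 = £50
  M4 to S3: 35 × £2 = £70
Total = 500 + 385 + 50 + 70 = £1005.

1005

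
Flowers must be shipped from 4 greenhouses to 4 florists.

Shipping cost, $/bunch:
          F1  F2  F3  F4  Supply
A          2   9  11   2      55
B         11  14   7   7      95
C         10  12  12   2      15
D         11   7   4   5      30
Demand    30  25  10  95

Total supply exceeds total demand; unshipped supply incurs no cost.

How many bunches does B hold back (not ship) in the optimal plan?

35

Minimum-cost shipments:
  A->F1: 30 bunches
  A->F4: 25 bunches
  B->F3: 5 bunches
  B->F4: 55 bunches
  C->F4: 15 bunches
  D->F2: 25 bunches
  D->F3: 5 bunches
Total cost = $755.
B ships 60 of its 95, leaving 35.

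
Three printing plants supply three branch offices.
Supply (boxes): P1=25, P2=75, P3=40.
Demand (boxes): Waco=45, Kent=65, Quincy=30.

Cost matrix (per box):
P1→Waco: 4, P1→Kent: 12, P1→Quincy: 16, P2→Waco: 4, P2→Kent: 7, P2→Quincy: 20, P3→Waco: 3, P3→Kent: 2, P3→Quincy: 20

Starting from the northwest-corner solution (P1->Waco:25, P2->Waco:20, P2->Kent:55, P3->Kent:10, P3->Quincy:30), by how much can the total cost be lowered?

Current plan cost = 25·4 + 20·4 + 55·7 + 10·2 + 30·20 = 1185.
Optimal plan:
  P1 to Quincy: 25 boxes
  P2 to Waco: 45 boxes
  P2 to Kent: 25 boxes
  P2 to Quincy: 5 boxes
  P3 to Kent: 40 boxes
Optimal cost = 935.
Saving = 1185 − 935 = 250.

250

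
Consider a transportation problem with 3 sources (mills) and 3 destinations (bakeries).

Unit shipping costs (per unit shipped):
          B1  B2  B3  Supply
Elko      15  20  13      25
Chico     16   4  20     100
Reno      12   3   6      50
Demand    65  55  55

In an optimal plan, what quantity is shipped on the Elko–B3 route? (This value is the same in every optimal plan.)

Solving gives:
  Elko→B1: 20 × 15 = 300
  Elko→B3: 5 × 13 = 65
  Chico→B1: 45 × 16 = 720
  Chico→B2: 55 × 4 = 220
  Reno→B3: 50 × 6 = 300
Total cost = 1605.
So Elko→B3 carries 5 sacks.

5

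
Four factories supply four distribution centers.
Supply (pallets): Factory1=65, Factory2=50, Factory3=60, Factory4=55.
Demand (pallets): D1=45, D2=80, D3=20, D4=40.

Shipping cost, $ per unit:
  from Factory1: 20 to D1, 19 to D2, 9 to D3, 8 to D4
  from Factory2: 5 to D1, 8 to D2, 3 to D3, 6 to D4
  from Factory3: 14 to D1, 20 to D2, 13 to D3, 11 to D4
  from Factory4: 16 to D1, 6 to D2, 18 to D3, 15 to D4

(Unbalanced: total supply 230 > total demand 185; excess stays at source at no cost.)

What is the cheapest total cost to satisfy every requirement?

An optimal shipping plan:
  Factory1 to D3: 20 pallets
  Factory1 to D4: 40 pallets
  Factory2 to D1: 25 pallets
  Factory2 to D2: 25 pallets
  Factory3 to D1: 20 pallets
  Factory4 to D2: 55 pallets
Total cost = $1435.

1435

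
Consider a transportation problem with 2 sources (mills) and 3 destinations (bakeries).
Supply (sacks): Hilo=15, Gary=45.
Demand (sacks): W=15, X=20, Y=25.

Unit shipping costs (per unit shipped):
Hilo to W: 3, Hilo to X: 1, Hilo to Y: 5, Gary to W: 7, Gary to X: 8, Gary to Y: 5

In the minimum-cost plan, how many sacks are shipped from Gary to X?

Solving gives:
  Hilo->X: 15 sacks
  Gary->W: 15 sacks
  Gary->X: 5 sacks
  Gary->Y: 25 sacks
Total cost = 285.
So Gary→X carries 5 sacks.

5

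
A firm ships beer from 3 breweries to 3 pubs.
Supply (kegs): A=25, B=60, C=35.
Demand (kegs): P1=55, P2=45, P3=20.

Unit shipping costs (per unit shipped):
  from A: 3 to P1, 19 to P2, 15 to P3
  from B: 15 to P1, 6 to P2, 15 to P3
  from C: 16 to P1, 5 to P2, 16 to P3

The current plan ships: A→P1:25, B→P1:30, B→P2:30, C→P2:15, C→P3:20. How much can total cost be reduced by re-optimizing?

Current plan cost = 25·3 + 30·15 + 30·6 + 15·5 + 20·16 = 1100.
Optimal plan:
  A to P1: 25 × 3 = 75
  B to P1: 30 × 15 = 450
  B to P2: 10 × 6 = 60
  B to P3: 20 × 15 = 300
  C to P2: 35 × 5 = 175
Optimal cost = 1060.
Saving = 1100 − 1060 = 40.

40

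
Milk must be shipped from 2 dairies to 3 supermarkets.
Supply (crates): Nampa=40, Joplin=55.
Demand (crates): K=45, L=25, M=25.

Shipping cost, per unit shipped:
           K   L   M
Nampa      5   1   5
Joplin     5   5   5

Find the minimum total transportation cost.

Optimal allocation:
  Nampa to K: 15 × 5 = 75
  Nampa to L: 25 × 1 = 25
  Joplin to K: 30 × 5 = 150
  Joplin to M: 25 × 5 = 125
Total = 75 + 25 + 150 + 125 = 375.
(Supply check: Nampa ships 40; Joplin ships 55.)

375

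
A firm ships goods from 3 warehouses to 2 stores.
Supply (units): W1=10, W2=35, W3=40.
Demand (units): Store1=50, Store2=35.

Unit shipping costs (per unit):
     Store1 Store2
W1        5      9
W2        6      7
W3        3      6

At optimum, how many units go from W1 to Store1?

10

The minimum-cost plan:
  W1→Store1: 10 units
  W2→Store2: 35 units
  W3→Store1: 40 units
Total cost = 415.
So W1→Store1 carries 10 units.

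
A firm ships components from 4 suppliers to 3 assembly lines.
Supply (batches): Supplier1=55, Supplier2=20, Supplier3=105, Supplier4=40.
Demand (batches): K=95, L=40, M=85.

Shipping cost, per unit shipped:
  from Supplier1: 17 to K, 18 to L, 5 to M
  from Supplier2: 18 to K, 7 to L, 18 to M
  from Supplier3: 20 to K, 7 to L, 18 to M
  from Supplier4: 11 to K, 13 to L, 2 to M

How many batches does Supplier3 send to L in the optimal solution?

40

The minimum-cost plan:
  Supplier1 to M: 55 batches
  Supplier2 to K: 20 batches
  Supplier3 to K: 65 batches
  Supplier3 to L: 40 batches
  Supplier4 to K: 10 batches
  Supplier4 to M: 30 batches
Total cost = 2385.
So Supplier3→L carries 40 batches.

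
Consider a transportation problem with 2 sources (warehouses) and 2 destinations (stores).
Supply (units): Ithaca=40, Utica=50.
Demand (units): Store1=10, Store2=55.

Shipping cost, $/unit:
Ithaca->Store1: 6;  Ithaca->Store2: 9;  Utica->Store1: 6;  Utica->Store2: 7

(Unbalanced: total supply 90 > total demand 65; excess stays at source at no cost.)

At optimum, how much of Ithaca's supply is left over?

25

An optimal plan:
  Ithaca to Store1: 10 units
  Ithaca to Store2: 5 units
  Utica to Store2: 50 units
Total cost = $455.
Ithaca ships 15 of its 40, leaving 25.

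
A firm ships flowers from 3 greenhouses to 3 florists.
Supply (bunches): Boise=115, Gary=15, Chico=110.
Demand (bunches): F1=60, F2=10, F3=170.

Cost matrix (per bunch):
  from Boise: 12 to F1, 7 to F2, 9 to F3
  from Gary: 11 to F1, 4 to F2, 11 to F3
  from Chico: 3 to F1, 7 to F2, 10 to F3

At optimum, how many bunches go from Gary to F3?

5

Solving gives:
  Boise–F3: 115 bunches
  Gary–F2: 10 bunches
  Gary–F3: 5 bunches
  Chico–F1: 60 bunches
  Chico–F3: 50 bunches
Total cost = 1810.
So Gary→F3 carries 5 bunches.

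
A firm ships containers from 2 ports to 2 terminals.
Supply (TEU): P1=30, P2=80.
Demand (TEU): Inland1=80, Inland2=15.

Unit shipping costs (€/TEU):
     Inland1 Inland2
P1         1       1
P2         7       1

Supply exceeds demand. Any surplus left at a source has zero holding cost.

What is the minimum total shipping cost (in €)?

395

A cheapest plan:
  P1 to Inland1: 30 × €1 = €30
  P2 to Inland1: 50 × €7 = €350
  P2 to Inland2: 15 × €1 = €15
Total = 30 + 350 + 15 = €395.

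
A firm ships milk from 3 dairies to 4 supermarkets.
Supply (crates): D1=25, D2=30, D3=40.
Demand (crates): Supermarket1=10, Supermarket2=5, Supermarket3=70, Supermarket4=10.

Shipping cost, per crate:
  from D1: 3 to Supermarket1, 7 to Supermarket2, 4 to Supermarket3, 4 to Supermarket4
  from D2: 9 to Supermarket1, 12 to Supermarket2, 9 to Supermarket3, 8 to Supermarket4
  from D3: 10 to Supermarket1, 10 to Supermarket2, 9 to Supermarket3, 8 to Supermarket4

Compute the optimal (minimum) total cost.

An optimal shipping plan:
  D1→Supermarket1: 10 × 3 = 30
  D1→Supermarket3: 15 × 4 = 60
  D2→Supermarket3: 20 × 9 = 180
  D2→Supermarket4: 10 × 8 = 80
  D3→Supermarket2: 5 × 10 = 50
  D3→Supermarket3: 35 × 9 = 315
Total = 30 + 60 + 180 + 80 + 50 + 315 = 715.

715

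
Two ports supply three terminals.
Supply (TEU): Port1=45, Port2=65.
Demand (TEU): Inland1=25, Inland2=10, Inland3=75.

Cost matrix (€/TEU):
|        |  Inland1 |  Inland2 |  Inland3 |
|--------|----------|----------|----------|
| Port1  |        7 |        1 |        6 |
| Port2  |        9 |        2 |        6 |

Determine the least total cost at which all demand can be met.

635

A cheapest plan:
  Port1→Inland1: 25 × €7 = €175
  Port1→Inland2: 10 × €1 = €10
  Port1→Inland3: 10 × €6 = €60
  Port2→Inland3: 65 × €6 = €390
Total = 175 + 10 + 60 + 390 = €635.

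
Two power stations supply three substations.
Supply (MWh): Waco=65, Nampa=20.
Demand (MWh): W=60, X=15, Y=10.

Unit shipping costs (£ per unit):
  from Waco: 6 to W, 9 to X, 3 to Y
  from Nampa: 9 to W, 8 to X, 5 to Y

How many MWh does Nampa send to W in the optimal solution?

Optimal shipments:
  Waco to W: 60 × £6 = £360
  Waco to Y: 5 × £3 = £15
  Nampa to X: 15 × £8 = £120
  Nampa to Y: 5 × £5 = £25
Total cost = £520.
The route Nampa→W is not used.

0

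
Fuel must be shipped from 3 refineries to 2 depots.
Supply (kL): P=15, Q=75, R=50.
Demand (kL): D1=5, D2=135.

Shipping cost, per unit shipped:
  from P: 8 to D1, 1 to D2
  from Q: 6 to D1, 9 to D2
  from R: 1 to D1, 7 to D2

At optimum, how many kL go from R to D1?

The minimum-cost plan:
  P->D2: 15 × 1 = 15
  Q->D2: 75 × 9 = 675
  R->D1: 5 × 1 = 5
  R->D2: 45 × 7 = 315
Total cost = 1010.
So R→D1 carries 5 kL.

5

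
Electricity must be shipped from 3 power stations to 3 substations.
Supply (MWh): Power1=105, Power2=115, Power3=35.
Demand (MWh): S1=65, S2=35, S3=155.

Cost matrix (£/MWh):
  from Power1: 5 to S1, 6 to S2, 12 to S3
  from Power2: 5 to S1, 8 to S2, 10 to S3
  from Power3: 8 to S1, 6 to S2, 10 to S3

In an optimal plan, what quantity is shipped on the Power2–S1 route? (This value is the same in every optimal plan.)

0

Solving gives:
  Power1–S1: 65 MWh
  Power1–S2: 35 MWh
  Power1–S3: 5 MWh
  Power2–S3: 115 MWh
  Power3–S3: 35 MWh
Total cost = £2095.
The route Power2→S1 is not used.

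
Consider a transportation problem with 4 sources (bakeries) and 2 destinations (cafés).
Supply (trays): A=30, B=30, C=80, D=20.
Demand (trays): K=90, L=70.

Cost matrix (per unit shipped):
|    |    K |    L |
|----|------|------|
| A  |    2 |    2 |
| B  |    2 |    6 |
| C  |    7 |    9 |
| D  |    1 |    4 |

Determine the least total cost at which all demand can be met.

780

An optimal shipping plan:
  A->L: 30 × 2 = 60
  B->K: 30 × 2 = 60
  C->K: 40 × 7 = 280
  C->L: 40 × 9 = 360
  D->K: 20 × 1 = 20
Total = 60 + 60 + 280 + 360 + 20 = 780.
(Supply check: A ships 30; B ships 30; C ships 80; D ships 20.)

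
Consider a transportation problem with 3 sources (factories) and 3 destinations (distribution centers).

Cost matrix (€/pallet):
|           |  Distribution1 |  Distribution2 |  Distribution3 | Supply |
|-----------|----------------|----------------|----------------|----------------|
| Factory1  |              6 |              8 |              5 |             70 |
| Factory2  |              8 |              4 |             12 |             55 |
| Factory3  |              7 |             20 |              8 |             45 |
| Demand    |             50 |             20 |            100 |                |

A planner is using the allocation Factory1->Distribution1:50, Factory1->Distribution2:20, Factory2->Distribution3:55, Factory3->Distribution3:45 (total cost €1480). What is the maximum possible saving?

Current plan cost = 50·6 + 20·8 + 55·12 + 45·8 = €1480.
Optimal plan:
  Factory1–Distribution3: 70 × €5 = €350
  Factory2–Distribution1: 35 × €8 = €280
  Factory2–Distribution2: 20 × €4 = €80
  Factory3–Distribution1: 15 × €7 = €105
  Factory3–Distribution3: 30 × €8 = €240
Optimal cost = €1055.
Saving = 1480 − 1055 = €425.

425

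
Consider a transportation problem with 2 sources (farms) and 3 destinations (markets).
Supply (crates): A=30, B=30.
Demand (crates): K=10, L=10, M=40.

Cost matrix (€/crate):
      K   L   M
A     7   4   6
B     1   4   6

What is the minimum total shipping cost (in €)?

290

A cheapest plan:
  A→L: 10 × €4 = €40
  A→M: 20 × €6 = €120
  B→K: 10 × €1 = €10
  B→M: 20 × €6 = €120
Total = 40 + 120 + 10 + 120 = €290.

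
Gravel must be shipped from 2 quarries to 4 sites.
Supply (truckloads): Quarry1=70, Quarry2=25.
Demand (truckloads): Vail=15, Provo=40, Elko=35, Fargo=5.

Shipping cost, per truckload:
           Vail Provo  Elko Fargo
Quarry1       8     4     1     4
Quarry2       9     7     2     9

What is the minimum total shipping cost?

360

An optimal shipping plan:
  Quarry1->Vail: 15 truckloads
  Quarry1->Provo: 40 truckloads
  Quarry1->Elko: 10 truckloads
  Quarry1->Fargo: 5 truckloads
  Quarry2->Elko: 25 truckloads
Total cost = 360.
(Supply check: Quarry1 ships 70; Quarry2 ships 25.)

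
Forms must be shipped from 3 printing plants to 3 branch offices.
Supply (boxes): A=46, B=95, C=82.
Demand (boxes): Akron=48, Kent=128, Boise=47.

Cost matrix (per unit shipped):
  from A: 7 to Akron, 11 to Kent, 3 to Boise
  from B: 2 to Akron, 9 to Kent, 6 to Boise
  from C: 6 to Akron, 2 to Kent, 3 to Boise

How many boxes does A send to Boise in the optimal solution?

Optimal shipments:
  A to Boise: 46 × 3 = 138
  B to Akron: 48 × 2 = 96
  B to Kent: 46 × 9 = 414
  B to Boise: 1 × 6 = 6
  C to Kent: 82 × 2 = 164
Total cost = 818.
So A→Boise carries 46 boxes.

46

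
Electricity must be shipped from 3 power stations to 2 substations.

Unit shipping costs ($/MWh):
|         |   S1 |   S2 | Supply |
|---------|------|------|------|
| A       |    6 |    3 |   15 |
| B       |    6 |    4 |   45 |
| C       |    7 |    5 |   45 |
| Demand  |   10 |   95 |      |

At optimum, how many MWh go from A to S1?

The minimum-cost plan:
  A–S2: 15 MWh
  B–S1: 10 MWh
  B–S2: 35 MWh
  C–S2: 45 MWh
Total cost = $470.
The route A→S1 is not used.

0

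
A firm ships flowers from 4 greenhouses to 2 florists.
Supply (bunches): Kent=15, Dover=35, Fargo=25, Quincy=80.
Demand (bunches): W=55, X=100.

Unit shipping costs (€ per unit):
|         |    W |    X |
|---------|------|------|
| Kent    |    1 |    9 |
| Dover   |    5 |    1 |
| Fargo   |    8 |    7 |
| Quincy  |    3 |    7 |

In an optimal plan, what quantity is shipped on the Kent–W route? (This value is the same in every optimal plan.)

15

Solving gives:
  Kent–W: 15 bunches
  Dover–X: 35 bunches
  Fargo–X: 25 bunches
  Quincy–W: 40 bunches
  Quincy–X: 40 bunches
Total cost = €625.
So Kent→W carries 15 bunches.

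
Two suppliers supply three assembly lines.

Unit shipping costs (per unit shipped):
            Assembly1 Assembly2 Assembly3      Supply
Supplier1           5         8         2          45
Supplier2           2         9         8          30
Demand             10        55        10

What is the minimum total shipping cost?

500

Optimal allocation:
  Supplier1–Assembly2: 35 batches
  Supplier1–Assembly3: 10 batches
  Supplier2–Assembly1: 10 batches
  Supplier2–Assembly2: 20 batches
Total cost = 500.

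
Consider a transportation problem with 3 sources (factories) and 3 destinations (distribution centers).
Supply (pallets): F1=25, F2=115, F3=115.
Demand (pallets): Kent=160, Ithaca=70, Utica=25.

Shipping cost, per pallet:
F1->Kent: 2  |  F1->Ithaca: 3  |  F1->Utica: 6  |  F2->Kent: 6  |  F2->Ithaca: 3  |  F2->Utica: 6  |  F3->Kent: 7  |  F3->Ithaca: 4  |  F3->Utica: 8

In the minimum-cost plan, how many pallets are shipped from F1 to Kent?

25

Optimal shipments:
  F1–Kent: 25 × 2 = 50
  F2–Kent: 20 × 6 = 120
  F2–Ithaca: 70 × 3 = 210
  F2–Utica: 25 × 6 = 150
  F3–Kent: 115 × 7 = 805
Total cost = 1335.
So F1→Kent carries 25 pallets.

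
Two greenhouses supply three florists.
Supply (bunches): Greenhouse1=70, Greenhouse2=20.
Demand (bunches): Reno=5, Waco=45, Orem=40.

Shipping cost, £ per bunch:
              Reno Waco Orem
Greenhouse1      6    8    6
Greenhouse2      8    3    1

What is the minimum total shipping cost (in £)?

One minimum-cost allocation:
  Greenhouse1→Reno: 5 × £6 = £30
  Greenhouse1→Waco: 45 × £8 = £360
  Greenhouse1→Orem: 20 × £6 = £120
  Greenhouse2→Orem: 20 × £1 = £20
Total = 30 + 360 + 120 + 20 = £530.

530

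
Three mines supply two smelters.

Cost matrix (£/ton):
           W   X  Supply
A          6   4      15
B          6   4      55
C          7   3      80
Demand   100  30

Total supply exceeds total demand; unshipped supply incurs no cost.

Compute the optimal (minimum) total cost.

Optimal allocation:
  A→W: 15 tons
  B→W: 55 tons
  C→W: 30 tons
  C→X: 30 tons
Total cost = £720.

720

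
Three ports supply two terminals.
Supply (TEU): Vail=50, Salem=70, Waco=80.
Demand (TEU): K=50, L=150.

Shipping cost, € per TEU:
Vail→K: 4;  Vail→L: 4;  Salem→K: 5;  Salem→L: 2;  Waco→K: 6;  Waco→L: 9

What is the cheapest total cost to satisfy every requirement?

910

An optimal shipping plan:
  Vail->L: 50 TEU
  Salem->L: 70 TEU
  Waco->K: 50 TEU
  Waco->L: 30 TEU
Total cost = €910.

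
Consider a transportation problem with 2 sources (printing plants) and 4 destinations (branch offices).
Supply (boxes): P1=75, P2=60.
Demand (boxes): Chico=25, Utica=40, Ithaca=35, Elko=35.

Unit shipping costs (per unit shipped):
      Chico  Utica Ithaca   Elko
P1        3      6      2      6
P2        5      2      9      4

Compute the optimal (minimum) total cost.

395

An optimal shipping plan:
  P1->Chico: 25 × 3 = 75
  P1->Ithaca: 35 × 2 = 70
  P1->Elko: 15 × 6 = 90
  P2->Utica: 40 × 2 = 80
  P2->Elko: 20 × 4 = 80
Total = 75 + 70 + 90 + 80 + 80 = 395.
(Supply check: P1 ships 75; P2 ships 60.)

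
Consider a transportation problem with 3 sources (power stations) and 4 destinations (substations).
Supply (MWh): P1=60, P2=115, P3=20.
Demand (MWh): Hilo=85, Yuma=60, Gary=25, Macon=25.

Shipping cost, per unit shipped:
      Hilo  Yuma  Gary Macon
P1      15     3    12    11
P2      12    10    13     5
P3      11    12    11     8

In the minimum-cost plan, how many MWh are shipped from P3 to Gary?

Solving gives:
  P1→Yuma: 60 MWh
  P2→Hilo: 85 MWh
  P2→Gary: 5 MWh
  P2→Macon: 25 MWh
  P3→Gary: 20 MWh
Total cost = 1610.
So P3→Gary carries 20 MWh.

20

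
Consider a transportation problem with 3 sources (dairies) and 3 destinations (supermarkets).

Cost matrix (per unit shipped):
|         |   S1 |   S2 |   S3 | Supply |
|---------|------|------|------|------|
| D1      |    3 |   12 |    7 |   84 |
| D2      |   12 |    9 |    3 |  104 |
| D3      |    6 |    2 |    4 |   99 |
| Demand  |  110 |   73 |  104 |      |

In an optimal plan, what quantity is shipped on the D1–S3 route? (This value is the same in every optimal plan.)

Solving gives:
  D1->S1: 84 × 3 = 252
  D2->S3: 104 × 3 = 312
  D3->S1: 26 × 6 = 156
  D3->S2: 73 × 2 = 146
Total cost = 866.
The route D1→S3 is not used.

0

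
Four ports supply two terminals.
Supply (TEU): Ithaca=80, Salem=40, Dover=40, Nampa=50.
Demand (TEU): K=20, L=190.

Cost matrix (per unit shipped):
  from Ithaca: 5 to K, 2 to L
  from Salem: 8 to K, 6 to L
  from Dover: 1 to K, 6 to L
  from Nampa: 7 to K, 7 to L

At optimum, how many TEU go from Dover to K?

Optimal shipments:
  Ithaca to L: 80 TEU
  Salem to L: 40 TEU
  Dover to K: 20 TEU
  Dover to L: 20 TEU
  Nampa to L: 50 TEU
Total cost = 890.
So Dover→K carries 20 TEU.

20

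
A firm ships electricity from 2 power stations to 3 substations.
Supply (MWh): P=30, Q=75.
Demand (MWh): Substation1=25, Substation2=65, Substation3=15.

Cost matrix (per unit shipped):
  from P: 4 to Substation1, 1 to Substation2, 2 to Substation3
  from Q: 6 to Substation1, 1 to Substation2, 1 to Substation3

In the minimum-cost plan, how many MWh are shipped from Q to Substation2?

The minimum-cost plan:
  P→Substation1: 25 × 4 = 100
  P→Substation2: 5 × 1 = 5
  Q→Substation2: 60 × 1 = 60
  Q→Substation3: 15 × 1 = 15
Total cost = 180.
So Q→Substation2 carries 60 MWh.

60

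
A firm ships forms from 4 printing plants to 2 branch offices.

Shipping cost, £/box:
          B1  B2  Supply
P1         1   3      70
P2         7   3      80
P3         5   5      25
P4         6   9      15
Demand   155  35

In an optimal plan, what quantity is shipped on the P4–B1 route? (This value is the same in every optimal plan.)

The minimum-cost plan:
  P1->B1: 70 × £1 = £70
  P2->B1: 45 × £7 = £315
  P2->B2: 35 × £3 = £105
  P3->B1: 25 × £5 = £125
  P4->B1: 15 × £6 = £90
Total cost = £705.
So P4→B1 carries 15 boxes.

15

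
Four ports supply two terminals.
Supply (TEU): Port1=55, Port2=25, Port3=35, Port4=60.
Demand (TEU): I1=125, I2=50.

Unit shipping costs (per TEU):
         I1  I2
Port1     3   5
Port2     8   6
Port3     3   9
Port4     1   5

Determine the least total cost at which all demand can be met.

530

One minimum-cost allocation:
  Port1 to I1: 30 × 3 = 90
  Port1 to I2: 25 × 5 = 125
  Port2 to I2: 25 × 6 = 150
  Port3 to I1: 35 × 3 = 105
  Port4 to I1: 60 × 1 = 60
Total = 90 + 125 + 150 + 105 + 60 = 530.
(Supply check: Port1 ships 55; Port2 ships 25; Port3 ships 35; Port4 ships 60.)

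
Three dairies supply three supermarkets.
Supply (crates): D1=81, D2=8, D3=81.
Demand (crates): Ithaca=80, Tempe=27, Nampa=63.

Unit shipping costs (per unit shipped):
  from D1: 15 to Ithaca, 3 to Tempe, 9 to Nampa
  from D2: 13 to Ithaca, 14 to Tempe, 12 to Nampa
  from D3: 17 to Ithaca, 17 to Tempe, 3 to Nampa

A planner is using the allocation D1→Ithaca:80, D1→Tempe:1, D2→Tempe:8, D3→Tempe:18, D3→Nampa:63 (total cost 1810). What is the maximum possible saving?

Current plan cost = 80·15 + 1·3 + 8·14 + 18·17 + 63·3 = 1810.
Optimal plan:
  D1→Ithaca: 54 × 15 = 810
  D1→Tempe: 27 × 3 = 81
  D2→Ithaca: 8 × 13 = 104
  D3→Ithaca: 18 × 17 = 306
  D3→Nampa: 63 × 3 = 189
Optimal cost = 1490.
Saving = 1810 − 1490 = 320.

320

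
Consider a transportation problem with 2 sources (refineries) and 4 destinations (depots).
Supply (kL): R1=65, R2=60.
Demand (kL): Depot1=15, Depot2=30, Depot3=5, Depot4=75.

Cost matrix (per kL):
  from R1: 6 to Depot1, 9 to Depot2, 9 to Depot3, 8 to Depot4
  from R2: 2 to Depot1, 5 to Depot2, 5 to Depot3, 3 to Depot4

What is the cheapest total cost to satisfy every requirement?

One minimum-cost allocation:
  R1→Depot1: 15 × 6 = 90
  R1→Depot2: 30 × 9 = 270
  R1→Depot3: 5 × 9 = 45
  R1→Depot4: 15 × 8 = 120
  R2→Depot4: 60 × 3 = 180
Total = 90 + 270 + 45 + 120 + 180 = 705.
(Supply check: R1 ships 65; R2 ships 60.)

705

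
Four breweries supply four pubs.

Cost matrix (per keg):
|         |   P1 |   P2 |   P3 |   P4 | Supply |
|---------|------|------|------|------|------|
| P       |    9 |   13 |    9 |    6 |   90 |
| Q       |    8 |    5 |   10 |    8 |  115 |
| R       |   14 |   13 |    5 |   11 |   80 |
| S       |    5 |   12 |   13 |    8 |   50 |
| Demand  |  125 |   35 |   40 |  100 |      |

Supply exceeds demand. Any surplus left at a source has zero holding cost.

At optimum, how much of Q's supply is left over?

Minimum-cost shipments:
  P–P4: 90 × 6 = 540
  Q–P1: 75 × 8 = 600
  Q–P2: 35 × 5 = 175
  Q–P4: 5 × 8 = 40
  R–P3: 40 × 5 = 200
  R–P4: 5 × 11 = 55
  S–P1: 50 × 5 = 250
Total cost = 1860.
Q ships 115 of its 115, leaving 0.

0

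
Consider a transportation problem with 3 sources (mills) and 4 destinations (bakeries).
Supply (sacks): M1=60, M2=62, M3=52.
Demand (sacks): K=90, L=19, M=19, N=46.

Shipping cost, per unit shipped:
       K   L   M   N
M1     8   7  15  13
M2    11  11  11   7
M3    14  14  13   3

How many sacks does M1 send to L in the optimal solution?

Optimal shipments:
  M1–K: 41 × 8 = 328
  M1–L: 19 × 7 = 133
  M2–K: 49 × 11 = 539
  M2–M: 13 × 11 = 143
  M3–M: 6 × 13 = 78
  M3–N: 46 × 3 = 138
Total cost = 1359.
So M1→L carries 19 sacks.

19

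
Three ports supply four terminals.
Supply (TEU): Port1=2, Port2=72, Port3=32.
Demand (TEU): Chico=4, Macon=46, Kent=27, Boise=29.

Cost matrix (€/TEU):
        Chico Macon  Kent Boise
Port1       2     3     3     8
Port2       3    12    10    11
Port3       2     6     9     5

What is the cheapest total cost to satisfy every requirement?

A cheapest plan:
  Port1→Macon: 2 × €3 = €6
  Port2→Chico: 4 × €3 = €12
  Port2→Macon: 41 × €12 = €492
  Port2→Kent: 27 × €10 = €270
  Port3→Macon: 3 × €6 = €18
  Port3→Boise: 29 × €5 = €145
Total = 6 + 12 + 492 + 270 + 18 + 145 = €943.

943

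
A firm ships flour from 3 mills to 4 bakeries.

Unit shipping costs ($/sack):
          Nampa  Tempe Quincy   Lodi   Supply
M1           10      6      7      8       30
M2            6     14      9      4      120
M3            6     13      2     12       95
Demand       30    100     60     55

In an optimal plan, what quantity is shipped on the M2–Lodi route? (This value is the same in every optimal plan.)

Optimal shipments:
  M1–Tempe: 30 × $6 = $180
  M2–Nampa: 30 × $6 = $180
  M2–Tempe: 35 × $14 = $490
  M2–Lodi: 55 × $4 = $220
  M3–Tempe: 35 × $13 = $455
  M3–Quincy: 60 × $2 = $120
Total cost = $1645.
So M2→Lodi carries 55 sacks.

55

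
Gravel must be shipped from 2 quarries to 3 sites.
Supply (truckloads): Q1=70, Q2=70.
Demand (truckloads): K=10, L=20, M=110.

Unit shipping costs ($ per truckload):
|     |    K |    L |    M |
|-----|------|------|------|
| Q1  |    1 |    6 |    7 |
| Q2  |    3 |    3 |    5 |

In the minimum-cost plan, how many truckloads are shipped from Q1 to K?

10

The minimum-cost plan:
  Q1->K: 10 × $1 = $10
  Q1->M: 60 × $7 = $420
  Q2->L: 20 × $3 = $60
  Q2->M: 50 × $5 = $250
Total cost = $740.
So Q1→K carries 10 truckloads.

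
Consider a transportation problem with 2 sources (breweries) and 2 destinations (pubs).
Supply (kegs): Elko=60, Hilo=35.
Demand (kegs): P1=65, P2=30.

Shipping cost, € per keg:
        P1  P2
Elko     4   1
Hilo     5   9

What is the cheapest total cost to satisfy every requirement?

A cheapest plan:
  Elko to P1: 30 kegs
  Elko to P2: 30 kegs
  Hilo to P1: 35 kegs
Total cost = €325.

325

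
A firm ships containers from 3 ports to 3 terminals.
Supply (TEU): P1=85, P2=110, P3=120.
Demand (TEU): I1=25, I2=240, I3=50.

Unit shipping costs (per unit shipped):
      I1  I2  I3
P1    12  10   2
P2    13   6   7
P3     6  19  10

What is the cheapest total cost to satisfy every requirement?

A cheapest plan:
  P1→I2: 85 × 10 = 850
  P2→I2: 110 × 6 = 660
  P3→I1: 25 × 6 = 150
  P3→I2: 45 × 19 = 855
  P3→I3: 50 × 10 = 500
Total = 850 + 660 + 150 + 855 + 500 = 3015.
(Supply check: P1 ships 85; P2 ships 110; P3 ships 120.)

3015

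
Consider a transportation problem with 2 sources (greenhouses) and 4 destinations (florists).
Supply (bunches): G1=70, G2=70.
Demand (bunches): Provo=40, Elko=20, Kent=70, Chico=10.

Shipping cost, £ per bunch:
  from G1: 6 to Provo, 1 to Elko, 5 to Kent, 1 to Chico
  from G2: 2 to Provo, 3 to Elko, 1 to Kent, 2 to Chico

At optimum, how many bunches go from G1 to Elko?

Solving gives:
  G1->Provo: 40 × £6 = £240
  G1->Elko: 20 × £1 = £20
  G1->Chico: 10 × £1 = £10
  G2->Kent: 70 × £1 = £70
Total cost = £340.
So G1→Elko carries 20 bunches.

20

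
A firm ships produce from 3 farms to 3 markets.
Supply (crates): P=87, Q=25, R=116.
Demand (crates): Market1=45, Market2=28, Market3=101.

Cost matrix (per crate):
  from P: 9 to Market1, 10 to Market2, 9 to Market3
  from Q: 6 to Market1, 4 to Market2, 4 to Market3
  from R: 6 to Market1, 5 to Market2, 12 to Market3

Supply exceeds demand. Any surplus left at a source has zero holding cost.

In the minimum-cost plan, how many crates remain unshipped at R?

An optimal plan:
  P->Market3: 76 × 9 = 684
  Q->Market3: 25 × 4 = 100
  R->Market1: 45 × 6 = 270
  R->Market2: 28 × 5 = 140
Total cost = 1194.
R ships 73 of its 116, leaving 43.

43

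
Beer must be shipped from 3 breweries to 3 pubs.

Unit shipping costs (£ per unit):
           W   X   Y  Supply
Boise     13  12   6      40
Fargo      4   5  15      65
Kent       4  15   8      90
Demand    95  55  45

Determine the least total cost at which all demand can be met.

An optimal shipping plan:
  Boise to Y: 40 × £6 = £240
  Fargo to W: 10 × £4 = £40
  Fargo to X: 55 × £5 = £275
  Kent to W: 85 × £4 = £340
  Kent to Y: 5 × £8 = £40
Total = 240 + 40 + 275 + 340 + 40 = £935.

935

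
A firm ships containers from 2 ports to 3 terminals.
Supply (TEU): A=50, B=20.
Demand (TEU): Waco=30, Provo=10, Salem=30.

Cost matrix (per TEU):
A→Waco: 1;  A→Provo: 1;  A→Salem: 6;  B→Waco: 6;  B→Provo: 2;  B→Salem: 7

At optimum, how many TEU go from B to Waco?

0

Solving gives:
  A to Waco: 30 TEU
  A to Provo: 10 TEU
  A to Salem: 10 TEU
  B to Salem: 20 TEU
Total cost = 240.
The route B→Waco is not used.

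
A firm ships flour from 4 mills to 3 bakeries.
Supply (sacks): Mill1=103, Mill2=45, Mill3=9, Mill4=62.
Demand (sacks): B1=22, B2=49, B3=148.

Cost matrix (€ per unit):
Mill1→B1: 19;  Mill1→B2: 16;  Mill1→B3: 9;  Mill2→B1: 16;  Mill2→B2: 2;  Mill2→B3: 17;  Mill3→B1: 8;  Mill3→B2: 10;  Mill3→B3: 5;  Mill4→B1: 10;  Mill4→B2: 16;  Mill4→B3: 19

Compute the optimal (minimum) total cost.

A cheapest plan:
  Mill1–B3: 103 sacks
  Mill2–B2: 45 sacks
  Mill3–B3: 9 sacks
  Mill4–B1: 22 sacks
  Mill4–B2: 4 sacks
  Mill4–B3: 36 sacks
Total cost = €2030.
(Supply check: Mill1 ships 103; Mill2 ships 45; Mill3 ships 9; Mill4 ships 62.)

2030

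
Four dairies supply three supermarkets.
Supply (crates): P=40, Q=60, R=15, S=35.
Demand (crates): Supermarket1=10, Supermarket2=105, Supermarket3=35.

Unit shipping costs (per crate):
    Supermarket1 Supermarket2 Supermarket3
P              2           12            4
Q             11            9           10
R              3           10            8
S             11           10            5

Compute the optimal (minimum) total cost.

1155

One minimum-cost allocation:
  P–Supermarket1: 5 crates
  P–Supermarket3: 35 crates
  Q–Supermarket2: 60 crates
  R–Supermarket1: 5 crates
  R–Supermarket2: 10 crates
  S–Supermarket2: 35 crates
Total cost = 1155.
(Supply check: P ships 40; Q ships 60; R ships 15; S ships 35.)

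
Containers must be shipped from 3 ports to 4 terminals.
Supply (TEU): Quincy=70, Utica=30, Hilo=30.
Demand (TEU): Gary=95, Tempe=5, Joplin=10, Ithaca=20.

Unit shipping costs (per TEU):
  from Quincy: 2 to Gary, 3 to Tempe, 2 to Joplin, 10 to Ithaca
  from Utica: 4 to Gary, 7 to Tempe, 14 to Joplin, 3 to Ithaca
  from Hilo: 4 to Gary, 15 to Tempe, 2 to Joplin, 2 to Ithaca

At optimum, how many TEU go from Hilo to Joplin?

The minimum-cost plan:
  Quincy->Gary: 65 × 2 = 130
  Quincy->Tempe: 5 × 3 = 15
  Utica->Gary: 30 × 4 = 120
  Hilo->Joplin: 10 × 2 = 20
  Hilo->Ithaca: 20 × 2 = 40
Total cost = 325.
So Hilo→Joplin carries 10 TEU.

10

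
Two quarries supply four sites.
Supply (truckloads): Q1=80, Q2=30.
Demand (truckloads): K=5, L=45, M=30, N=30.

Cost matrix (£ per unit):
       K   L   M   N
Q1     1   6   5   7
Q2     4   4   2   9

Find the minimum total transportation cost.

A cheapest plan:
  Q1–K: 5 × £1 = £5
  Q1–L: 45 × £6 = £270
  Q1–N: 30 × £7 = £210
  Q2–M: 30 × £2 = £60
Total = 5 + 270 + 210 + 60 = £545.
(Supply check: Q1 ships 80; Q2 ships 30.)

545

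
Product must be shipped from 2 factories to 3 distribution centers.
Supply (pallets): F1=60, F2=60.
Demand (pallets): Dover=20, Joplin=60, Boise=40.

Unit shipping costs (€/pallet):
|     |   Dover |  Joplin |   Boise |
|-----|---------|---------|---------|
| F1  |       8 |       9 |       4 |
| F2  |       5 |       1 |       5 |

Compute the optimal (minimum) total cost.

Optimal allocation:
  F1 to Dover: 20 × €8 = €160
  F1 to Boise: 40 × €4 = €160
  F2 to Joplin: 60 × €1 = €60
Total = 160 + 160 + 60 = €380.

380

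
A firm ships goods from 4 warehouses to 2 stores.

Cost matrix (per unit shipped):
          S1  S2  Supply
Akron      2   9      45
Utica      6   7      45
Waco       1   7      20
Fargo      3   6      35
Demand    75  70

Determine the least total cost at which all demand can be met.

One minimum-cost allocation:
  Akron→S1: 45 × 2 = 90
  Utica→S2: 45 × 7 = 315
  Waco→S1: 20 × 1 = 20
  Fargo→S1: 10 × 3 = 30
  Fargo→S2: 25 × 6 = 150
Total = 90 + 315 + 20 + 30 + 150 = 605.
(Supply check: Akron ships 45; Utica ships 45; Waco ships 20; Fargo ships 35.)

605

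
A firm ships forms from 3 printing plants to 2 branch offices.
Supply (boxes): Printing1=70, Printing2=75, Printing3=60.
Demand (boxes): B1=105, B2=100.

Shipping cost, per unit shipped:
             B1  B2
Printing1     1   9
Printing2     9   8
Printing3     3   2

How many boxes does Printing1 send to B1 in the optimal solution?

70

Solving gives:
  Printing1–B1: 70 × 1 = 70
  Printing2–B1: 35 × 9 = 315
  Printing2–B2: 40 × 8 = 320
  Printing3–B2: 60 × 2 = 120
Total cost = 825.
So Printing1→B1 carries 70 boxes.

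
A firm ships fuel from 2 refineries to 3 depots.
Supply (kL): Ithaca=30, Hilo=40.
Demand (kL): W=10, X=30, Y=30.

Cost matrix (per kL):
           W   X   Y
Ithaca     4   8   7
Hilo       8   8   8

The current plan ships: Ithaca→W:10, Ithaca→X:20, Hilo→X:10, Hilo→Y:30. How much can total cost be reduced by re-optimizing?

20

Current plan cost = 10·4 + 20·8 + 10·8 + 30·8 = 520.
Optimal plan:
  Ithaca->W: 10 × 4 = 40
  Ithaca->Y: 20 × 7 = 140
  Hilo->X: 30 × 8 = 240
  Hilo->Y: 10 × 8 = 80
Optimal cost = 500.
Saving = 520 − 500 = 20.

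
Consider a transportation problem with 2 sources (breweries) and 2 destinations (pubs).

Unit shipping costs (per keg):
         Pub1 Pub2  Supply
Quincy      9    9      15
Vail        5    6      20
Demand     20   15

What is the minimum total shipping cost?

235

Optimal allocation:
  Quincy->Pub2: 15 × 9 = 135
  Vail->Pub1: 20 × 5 = 100
Total = 135 + 100 = 235.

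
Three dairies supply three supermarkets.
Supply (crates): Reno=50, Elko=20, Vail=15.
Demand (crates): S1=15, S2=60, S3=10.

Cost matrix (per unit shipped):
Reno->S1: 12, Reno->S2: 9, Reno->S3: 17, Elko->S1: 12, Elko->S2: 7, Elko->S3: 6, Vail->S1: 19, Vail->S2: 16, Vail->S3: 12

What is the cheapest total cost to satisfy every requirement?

A cheapest plan:
  Reno to S1: 10 × 12 = 120
  Reno to S2: 40 × 9 = 360
  Elko to S2: 20 × 7 = 140
  Vail to S1: 5 × 19 = 95
  Vail to S3: 10 × 12 = 120
Total = 120 + 360 + 140 + 95 + 120 = 835.
(Supply check: Reno ships 50; Elko ships 20; Vail ships 15.)

835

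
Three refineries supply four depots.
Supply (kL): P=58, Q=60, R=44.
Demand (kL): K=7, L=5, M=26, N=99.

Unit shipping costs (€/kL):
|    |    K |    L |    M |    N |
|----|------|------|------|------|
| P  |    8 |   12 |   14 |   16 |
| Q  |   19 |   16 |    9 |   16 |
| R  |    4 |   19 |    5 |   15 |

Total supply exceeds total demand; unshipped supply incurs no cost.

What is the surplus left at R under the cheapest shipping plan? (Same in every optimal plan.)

Minimum-cost shipments:
  P to L: 5 × €12 = €60
  P to N: 53 × €16 = €848
  Q to N: 35 × €16 = €560
  R to K: 7 × €4 = €28
  R to M: 26 × €5 = €130
  R to N: 11 × €15 = €165
Total cost = €1791.
R ships 44 of its 44, leaving 0.

0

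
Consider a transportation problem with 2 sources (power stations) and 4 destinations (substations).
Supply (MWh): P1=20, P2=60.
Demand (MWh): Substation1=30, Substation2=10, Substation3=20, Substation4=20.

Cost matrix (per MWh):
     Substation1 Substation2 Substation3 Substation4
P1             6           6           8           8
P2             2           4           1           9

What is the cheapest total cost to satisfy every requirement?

One minimum-cost allocation:
  P1 to Substation4: 20 MWh
  P2 to Substation1: 30 MWh
  P2 to Substation2: 10 MWh
  P2 to Substation3: 20 MWh
Total cost = 280.

280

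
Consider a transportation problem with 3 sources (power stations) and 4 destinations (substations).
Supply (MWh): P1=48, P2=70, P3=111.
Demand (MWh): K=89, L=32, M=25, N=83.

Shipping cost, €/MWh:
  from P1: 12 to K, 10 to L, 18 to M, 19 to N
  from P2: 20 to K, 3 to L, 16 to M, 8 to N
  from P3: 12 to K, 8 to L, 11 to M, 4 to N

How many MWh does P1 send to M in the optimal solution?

0

The minimum-cost plan:
  P1→K: 48 × €12 = €576
  P2→L: 32 × €3 = €96
  P2→N: 38 × €8 = €304
  P3→K: 41 × €12 = €492
  P3→M: 25 × €11 = €275
  P3→N: 45 × €4 = €180
Total cost = €1923.
The route P1→M is not used.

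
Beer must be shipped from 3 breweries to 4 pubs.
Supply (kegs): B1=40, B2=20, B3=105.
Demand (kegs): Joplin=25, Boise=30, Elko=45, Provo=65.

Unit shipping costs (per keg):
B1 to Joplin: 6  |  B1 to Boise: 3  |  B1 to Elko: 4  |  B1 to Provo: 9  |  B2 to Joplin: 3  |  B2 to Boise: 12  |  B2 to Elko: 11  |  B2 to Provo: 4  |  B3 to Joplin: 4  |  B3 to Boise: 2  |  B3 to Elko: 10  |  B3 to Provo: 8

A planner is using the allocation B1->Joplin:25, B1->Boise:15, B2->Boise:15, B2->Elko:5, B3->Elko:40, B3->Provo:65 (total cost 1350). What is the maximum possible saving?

540

Current plan cost = 25·6 + 15·3 + 15·12 + 5·11 + 40·10 + 65·8 = 1350.
Optimal plan:
  B1→Elko: 40 × 4 = 160
  B2→Provo: 20 × 4 = 80
  B3→Joplin: 25 × 4 = 100
  B3→Boise: 30 × 2 = 60
  B3→Elko: 5 × 10 = 50
  B3→Provo: 45 × 8 = 360
Optimal cost = 810.
Saving = 1350 − 810 = 540.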